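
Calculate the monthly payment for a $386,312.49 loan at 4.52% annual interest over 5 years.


Loan payment formula: PMT = PV × r / (1 − (1 + r)^(−n))
Monthly rate r = 0.0452/12 ≈ 0.00376667, n = 60 months
Denominator: 1 − (1 + 0.0452/12)^(−60) = 0.20194314
PMT = $386,312.49 × (0.0452/12) / 0.20194314
PMT = $7,205.54 per month

PMT = PV × r / (1-(1+r)^(-n)) = $7,205.54/month


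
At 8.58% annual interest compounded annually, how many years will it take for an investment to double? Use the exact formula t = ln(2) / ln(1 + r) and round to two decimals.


Doubling condition: (1 + r)^t = 2
Take ln of both sides: t × ln(1 + r) = ln(2)
t = ln(2) / ln(1 + r)
t = 0.693147 / 0.082317
t = 8.42

t = ln(2) / ln(1 + r) = 8.42 years


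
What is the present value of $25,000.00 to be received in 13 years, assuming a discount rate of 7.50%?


Present value formula: PV = FV / (1 + r)^t
PV = $25,000.00 / (1 + 0.075)^13
PV = $25,000.00 / 2.560413
PV = $9,764.05

PV = FV / (1 + r)^t = $9,764.05


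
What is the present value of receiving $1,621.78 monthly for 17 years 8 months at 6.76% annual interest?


Present value of an ordinary annuity: PV = PMT × (1 − (1 + r)^(−n)) / r
Monthly rate r = 0.0676/12 ≈ 0.00563333, n = 212
PV = $1,621.78 × (1 − (1 + 0.0676/12)^(−212)) / (0.0676/12)
PV = $1,621.78 × 123.560430
PV = $200,387.83

PV = PMT × (1-(1+r)^(-n))/r = $200,387.83


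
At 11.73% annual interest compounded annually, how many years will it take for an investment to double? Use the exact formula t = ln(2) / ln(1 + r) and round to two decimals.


Doubling condition: (1 + r)^t = 2
Take ln of both sides: t × ln(1 + r) = ln(2)
t = ln(2) / ln(1 + r)
t = 0.693147 / 0.110915
t = 6.25

t = ln(2) / ln(1 + r) = 6.25 years


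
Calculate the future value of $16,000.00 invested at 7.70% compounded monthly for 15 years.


Compound interest formula: A = P(1 + r/n)^(nt)
A = $16,000.00 × (1 + 0.077/12)^(12 × 15)
Growth factor: (1 + 0.077/12)^180 = 3.162333
A = $16,000.00 × 3.162333
A = $50,597.33

A = P(1 + r/n)^(nt) = $50,597.33


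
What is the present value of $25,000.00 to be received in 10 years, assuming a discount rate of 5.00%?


Present value formula: PV = FV / (1 + r)^t
PV = $25,000.00 / (1 + 0.05)^10
PV = $25,000.00 / 1.628895
PV = $15,347.83

PV = FV / (1 + r)^t = $15,347.83


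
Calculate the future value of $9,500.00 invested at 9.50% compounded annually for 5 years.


Compound interest formula: A = P(1 + r/n)^(nt)
A = $9,500.00 × (1 + 0.095/1)^(1 × 5)
Growth factor: (1 + 0.095/1)^5 = 1.574239
A = $9,500.00 × 1.574239
A = $14,955.27

A = P(1 + r/n)^(nt) = $14,955.27


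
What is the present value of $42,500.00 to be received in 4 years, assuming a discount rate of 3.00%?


Present value formula: PV = FV / (1 + r)^t
PV = $42,500.00 / (1 + 0.03)^4
PV = $42,500.00 / 1.1255088
PV = $37,760.70

PV = FV / (1 + r)^t = $37,760.70


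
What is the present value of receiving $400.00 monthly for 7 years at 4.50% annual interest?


Present value of an ordinary annuity: PV = PMT × (1 − (1 + r)^(−n)) / r
Monthly rate r = 0.045/12 = 0.00375, n = 84
PV = $400.00 × (1 − (1 + 0.045/12)^(−84)) / (0.045/12)
PV = $400.00 × 71.941611
PV = $28,776.64

PV = PMT × (1-(1+r)^(-n))/r = $28,776.64


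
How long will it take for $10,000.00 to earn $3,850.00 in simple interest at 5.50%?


Rearrange the simple interest formula for t:
I = P × r × t  ⇒  t = I / (P × r)
t = $3,850.00 / ($10,000.00 × 0.055)
t = 7

t = I/(P×r) = 7 years


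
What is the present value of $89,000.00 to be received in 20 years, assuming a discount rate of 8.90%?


Present value formula: PV = FV / (1 + r)^t
PV = $89,000.00 / (1 + 0.089)^20
PV = $89,000.00 / 5.502469
PV = $16,174.56

PV = FV / (1 + r)^t = $16,174.56


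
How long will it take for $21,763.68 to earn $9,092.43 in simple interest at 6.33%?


Rearrange the simple interest formula for t:
I = P × r × t  ⇒  t = I / (P × r)
t = $9,092.43 / ($21,763.68 × 0.0633)
t = 6.6

t = I/(P×r) = 6.6 years


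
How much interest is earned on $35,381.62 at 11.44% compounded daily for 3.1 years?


Compound interest earned = final amount − principal.
A = P(1 + r/n)^(nt) = $35,381.62 × (1 + 0.1144/365)^(365 × 3.1) = $50,439.62
Interest = A − P = $50,439.62 − $35,381.62 = $15,058.00

Interest = A - P = $15,058.00


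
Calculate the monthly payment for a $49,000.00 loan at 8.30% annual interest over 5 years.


Loan payment formula: PMT = PV × r / (1 − (1 + r)^(−n))
Monthly rate r = 0.083/12 ≈ 0.00691667, n = 60 months
Denominator: 1 − (1 + 0.083/12)^(−60) = 0.338716
PMT = $49,000.00 × (0.083/12) / 0.338716
PMT = $1,000.59 per month

PMT = PV × r / (1-(1+r)^(-n)) = $1,000.59/month


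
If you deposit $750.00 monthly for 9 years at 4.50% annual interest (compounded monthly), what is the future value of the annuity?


Future value of an ordinary annuity: FV = PMT × ((1 + r)^n − 1) / r
Monthly rate r = 0.045/12 = 0.00375, n = 108
FV = $750.00 × ((1 + 0.045/12)^108 − 1) / (0.045/12)
FV = $750.00 × 132.844596
FV = $99,633.45

FV = PMT × ((1+r)^n - 1)/r = $99,633.45


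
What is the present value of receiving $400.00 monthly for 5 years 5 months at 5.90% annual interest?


Present value of an ordinary annuity: PV = PMT × (1 − (1 + r)^(−n)) / r
Monthly rate r = 0.059/12 ≈ 0.00491667, n = 65
PV = $400.00 × (1 − (1 + 0.059/12)^(−65)) / (0.059/12)
PV = $400.00 × 55.521203
PV = $22,208.48

PV = PMT × (1-(1+r)^(-n))/r = $22,208.48


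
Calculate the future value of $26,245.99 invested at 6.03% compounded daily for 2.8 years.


Compound interest formula: A = P(1 + r/n)^(nt)
A = $26,245.99 × (1 + 0.0603/365)^(365 × 2.8)
Growth factor: (1 + 0.0603/365)^1022 = 1.183914
A = $26,245.99 × 1.183914
A = $31,073.00

A = P(1 + r/n)^(nt) = $31,073.00


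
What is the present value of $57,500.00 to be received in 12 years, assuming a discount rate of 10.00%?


Present value formula: PV = FV / (1 + r)^t
PV = $57,500.00 / (1 + 0.1)^12
PV = $57,500.00 / 3.138428
PV = $18,321.27

PV = FV / (1 + r)^t = $18,321.27


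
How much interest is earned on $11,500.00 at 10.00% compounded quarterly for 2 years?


Compound interest earned = final amount − principal.
A = P(1 + r/n)^(nt) = $11,500.00 × (1 + 0.1/4)^(4 × 2) = $14,011.63
Interest = A − P = $14,011.63 − $11,500.00 = $2,511.63

Interest = A - P = $2,511.63


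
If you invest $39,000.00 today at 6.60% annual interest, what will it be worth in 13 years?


Future value formula: FV = PV × (1 + r)^t
FV = $39,000.00 × (1 + 0.066)^13
FV = $39,000.00 × 2.2953222
FV = $89,517.57

FV = PV × (1 + r)^t = $89,517.57


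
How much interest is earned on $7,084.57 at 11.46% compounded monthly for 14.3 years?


Compound interest earned = final amount − principal.
A = P(1 + r/n)^(nt) = $7,084.57 × (1 + 0.1146/12)^(12 × 14.3) = $36,195.09
Interest = A − P = $36,195.09 − $7,084.57 = $29,110.52

Interest = A - P = $29,110.52


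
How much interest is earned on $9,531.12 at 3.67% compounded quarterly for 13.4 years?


Compound interest earned = final amount − principal.
A = P(1 + r/n)^(nt) = $9,531.12 × (1 + 0.0367/4)^(4 × 13.4) = $15,550.61
Interest = A − P = $15,550.61 − $9,531.12 = $6,019.49

Interest = A - P = $6,019.49


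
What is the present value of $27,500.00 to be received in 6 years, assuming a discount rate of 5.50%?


Present value formula: PV = FV / (1 + r)^t
PV = $27,500.00 / (1 + 0.055)^6
PV = $27,500.00 / 1.378843
PV = $19,944.26

PV = FV / (1 + r)^t = $19,944.26


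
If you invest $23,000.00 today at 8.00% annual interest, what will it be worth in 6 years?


Future value formula: FV = PV × (1 + r)^t
FV = $23,000.00 × (1 + 0.08)^6
FV = $23,000.00 × 1.5868743
FV = $36,498.11

FV = PV × (1 + r)^t = $36,498.11


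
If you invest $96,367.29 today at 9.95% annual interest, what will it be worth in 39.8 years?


Future value formula: FV = PV × (1 + r)^t
FV = $96,367.29 × (1 + 0.0995)^39.8
FV = $96,367.29 × 43.608415
FV = $4,202,424.77

FV = PV × (1 + r)^t = $4,202,424.77


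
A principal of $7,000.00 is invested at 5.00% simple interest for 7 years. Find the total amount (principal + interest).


Total amount formula: A = P(1 + rt) = P + P·r·t
Interest: I = P × r × t = $7,000.00 × 0.05 × 7 = $2,450.00
A = P + I = $7,000.00 + $2,450.00 = $9,450.00

A = P + I = P(1 + rt) = $9,450.00


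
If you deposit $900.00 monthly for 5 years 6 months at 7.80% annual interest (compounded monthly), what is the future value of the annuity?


Future value of an ordinary annuity: FV = PMT × ((1 + r)^n − 1) / r
Monthly rate r = 0.078/12 = 0.0065, n = 66
FV = $900.00 × ((1 + 0.078/12)^66 − 1) / (0.078/12)
FV = $900.00 × 82.090857
FV = $73,881.77

FV = PMT × ((1+r)^n - 1)/r = $73,881.77


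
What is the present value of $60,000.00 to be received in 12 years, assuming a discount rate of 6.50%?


Present value formula: PV = FV / (1 + r)^t
PV = $60,000.00 / (1 + 0.065)^12
PV = $60,000.00 / 2.129096
PV = $28,180.97

PV = FV / (1 + r)^t = $28,180.97


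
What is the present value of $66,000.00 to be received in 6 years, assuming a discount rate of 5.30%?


Present value formula: PV = FV / (1 + r)^t
PV = $66,000.00 / (1 + 0.053)^6
PV = $66,000.00 / 1.3632334
PV = $48,414.31

PV = FV / (1 + r)^t = $48,414.31


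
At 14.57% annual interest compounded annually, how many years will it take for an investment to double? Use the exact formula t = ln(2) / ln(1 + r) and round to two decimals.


Doubling condition: (1 + r)^t = 2
Take ln of both sides: t × ln(1 + r) = ln(2)
t = ln(2) / ln(1 + r)
t = 0.693147 / 0.136016
t = 5.10

t = ln(2) / ln(1 + r) = 5.10 years


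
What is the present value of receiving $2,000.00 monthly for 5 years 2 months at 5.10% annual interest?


Present value of an ordinary annuity: PV = PMT × (1 − (1 + r)^(−n)) / r
Monthly rate r = 0.051/12 = 0.00425, n = 62
PV = $2,000.00 × (1 − (1 + 0.051/12)^(−62)) / (0.051/12)
PV = $2,000.00 × 54.403115
PV = $108,806.23

PV = PMT × (1-(1+r)^(-n))/r = $108,806.23


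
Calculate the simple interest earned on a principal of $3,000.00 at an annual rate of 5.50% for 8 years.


Simple interest formula: I = P × r × t
I = $3,000.00 × 0.055 × 8
I = $1,320.00

I = P × r × t = $1,320.00


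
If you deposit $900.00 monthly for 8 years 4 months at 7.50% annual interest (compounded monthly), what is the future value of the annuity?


Future value of an ordinary annuity: FV = PMT × ((1 + r)^n − 1) / r
Monthly rate r = 0.075/12 = 0.00625, n = 100
FV = $900.00 × ((1 + 0.075/12)^100 − 1) / (0.075/12)
FV = $900.00 × 138.338513
FV = $124,504.66

FV = PMT × ((1+r)^n - 1)/r = $124,504.66


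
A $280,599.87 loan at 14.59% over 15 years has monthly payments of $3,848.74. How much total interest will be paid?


Total paid over the life of the loan = PMT × n.
Total paid = $3,848.74 × 180 = $692,773.20
Total interest = total paid − principal = $692,773.20 − $280,599.87 = $412,173.33

Total interest = (PMT × n) - PV = $412,173.33


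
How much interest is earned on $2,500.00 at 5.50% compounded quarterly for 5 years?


Compound interest earned = final amount − principal.
A = P(1 + r/n)^(nt) = $2,500.00 × (1 + 0.055/4)^(4 × 5) = $3,285.17
Interest = A − P = $3,285.17 − $2,500.00 = $785.17

Interest = A - P = $785.17


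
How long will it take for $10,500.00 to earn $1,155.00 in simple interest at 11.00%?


Rearrange the simple interest formula for t:
I = P × r × t  ⇒  t = I / (P × r)
t = $1,155.00 / ($10,500.00 × 0.11)
t = 1

t = I/(P×r) = 1 year


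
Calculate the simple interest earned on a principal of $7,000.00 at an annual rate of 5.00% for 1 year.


Simple interest formula: I = P × r × t
I = $7,000.00 × 0.05 × 1
I = $350.00

I = P × r × t = $350.00


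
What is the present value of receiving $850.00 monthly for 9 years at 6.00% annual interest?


Present value of an ordinary annuity: PV = PMT × (1 − (1 + r)^(−n)) / r
Monthly rate r = 0.06/12 = 0.005, n = 108
PV = $850.00 × (1 − (1 + 0.06/12)^(−108)) / (0.06/12)
PV = $850.00 × 83.293424
PV = $70,799.41

PV = PMT × (1-(1+r)^(-n))/r = $70,799.41


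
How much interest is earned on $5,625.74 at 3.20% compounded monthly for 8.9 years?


Compound interest earned = final amount − principal.
A = P(1 + r/n)^(nt) = $5,625.74 × (1 + 0.032/12)^(12 × 8.9) = $7,476.56
Interest = A − P = $7,476.56 − $5,625.74 = $1,850.82

Interest = A - P = $1,850.82


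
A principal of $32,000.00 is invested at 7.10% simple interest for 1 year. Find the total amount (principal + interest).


Total amount formula: A = P(1 + rt) = P + P·r·t
Interest: I = P × r × t = $32,000.00 × 0.071 × 1 = $2,272.00
A = P + I = $32,000.00 + $2,272.00 = $34,272.00

A = P + I = P(1 + rt) = $34,272.00


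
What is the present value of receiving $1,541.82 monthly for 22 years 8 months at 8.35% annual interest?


Present value of an ordinary annuity: PV = PMT × (1 − (1 + r)^(−n)) / r
Monthly rate r = 0.0835/12 ≈ 0.00695833, n = 272
PV = $1,541.82 × (1 − (1 + 0.0835/12)^(−272)) / (0.0835/12)
PV = $1,541.82 × 121.917083
PV = $187,974.20

PV = PMT × (1-(1+r)^(-n))/r = $187,974.20


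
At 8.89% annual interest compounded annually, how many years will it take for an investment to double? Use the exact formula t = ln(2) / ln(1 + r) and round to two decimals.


Doubling condition: (1 + r)^t = 2
Take ln of both sides: t × ln(1 + r) = ln(2)
t = ln(2) / ln(1 + r)
t = 0.693147 / 0.085168
t = 8.14

t = ln(2) / ln(1 + r) = 8.14 years


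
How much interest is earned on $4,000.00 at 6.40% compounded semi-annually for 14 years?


Compound interest earned = final amount − principal.
A = P(1 + r/n)^(nt) = $4,000.00 × (1 + 0.064/2)^(2 × 14) = $9,662.54
Interest = A − P = $9,662.54 − $4,000.00 = $5,662.54

Interest = A - P = $5,662.54


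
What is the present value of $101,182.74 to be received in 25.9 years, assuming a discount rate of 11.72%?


Present value formula: PV = FV / (1 + r)^t
PV = $101,182.74 / (1 + 0.1172)^25.9
PV = $101,182.74 / 17.643755
PV = $5,734.76

PV = FV / (1 + r)^t = $5,734.76


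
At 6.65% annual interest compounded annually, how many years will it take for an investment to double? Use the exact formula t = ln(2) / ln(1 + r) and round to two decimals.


Doubling condition: (1 + r)^t = 2
Take ln of both sides: t × ln(1 + r) = ln(2)
t = ln(2) / ln(1 + r)
t = 0.693147 / 0.064382
t = 10.77

t = ln(2) / ln(1 + r) = 10.77 years


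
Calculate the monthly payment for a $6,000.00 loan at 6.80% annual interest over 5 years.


Loan payment formula: PMT = PV × r / (1 − (1 + r)^(−n))
Monthly rate r = 0.068/12 ≈ 0.00566667, n = 60 months
Denominator: 1 − (1 + 0.068/12)^(−60) = 0.287546
PMT = $6,000.00 × (0.068/12) / 0.287546
PMT = $118.24 per month

PMT = PV × r / (1-(1+r)^(-n)) = $118.24/month


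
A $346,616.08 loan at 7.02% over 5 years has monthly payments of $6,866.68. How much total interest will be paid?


Total paid over the life of the loan = PMT × n.
Total paid = $6,866.68 × 60 = $412,000.80
Total interest = total paid − principal = $412,000.80 − $346,616.08 = $65,384.72

Total interest = (PMT × n) - PV = $65,384.72


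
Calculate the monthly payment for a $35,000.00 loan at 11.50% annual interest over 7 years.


Loan payment formula: PMT = PV × r / (1 − (1 + r)^(−n))
Monthly rate r = 0.115/12 ≈ 0.00958333, n = 84 months
Denominator: 1 − (1 + 0.115/12)^(−84) = 0.551195
PMT = $35,000.00 × (0.115/12) / 0.551195
PMT = $608.53 per month

PMT = PV × r / (1-(1+r)^(-n)) = $608.53/month


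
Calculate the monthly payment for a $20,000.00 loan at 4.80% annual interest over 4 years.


Loan payment formula: PMT = PV × r / (1 − (1 + r)^(−n))
Monthly rate r = 0.048/12 = 0.004, n = 48 months
Denominator: 1 − (1 + 0.048/12)^(−48) = 0.174377
PMT = $20,000.00 × (0.048/12) / 0.174377
PMT = $458.78 per month

PMT = PV × r / (1-(1+r)^(-n)) = $458.78/month


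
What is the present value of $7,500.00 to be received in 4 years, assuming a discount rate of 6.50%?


Present value formula: PV = FV / (1 + r)^t
PV = $7,500.00 / (1 + 0.065)^4
PV = $7,500.00 / 1.286466
PV = $5,829.92

PV = FV / (1 + r)^t = $5,829.92


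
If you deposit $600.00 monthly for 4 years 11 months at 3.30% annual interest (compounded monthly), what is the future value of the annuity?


Future value of an ordinary annuity: FV = PMT × ((1 + r)^n − 1) / r
Monthly rate r = 0.033/12 = 0.00275, n = 59
FV = $600.00 × ((1 + 0.033/12)^59 − 1) / (0.033/12)
FV = $600.00 × 63.960858
FV = $38,376.51

FV = PMT × ((1+r)^n - 1)/r = $38,376.51


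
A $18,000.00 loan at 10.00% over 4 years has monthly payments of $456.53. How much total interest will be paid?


Total paid over the life of the loan = PMT × n.
Total paid = $456.53 × 48 = $21,913.44
Total interest = total paid − principal = $21,913.44 − $18,000.00 = $3,913.44

Total interest = (PMT × n) - PV = $3,913.44


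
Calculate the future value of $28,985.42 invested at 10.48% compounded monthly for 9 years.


Compound interest formula: A = P(1 + r/n)^(nt)
A = $28,985.42 × (1 + 0.1048/12)^(12 × 9)
Growth factor: (1 + 0.1048/12)^108 = 2.5576917
A = $28,985.42 × 2.5576917
A = $74,135.77

A = P(1 + r/n)^(nt) = $74,135.77


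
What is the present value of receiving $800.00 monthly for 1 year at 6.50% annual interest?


Present value of an ordinary annuity: PV = PMT × (1 − (1 + r)^(−n)) / r
Monthly rate r = 0.065/12 ≈ 0.00541667, n = 12
PV = $800.00 × (1 − (1 + 0.065/12)^(−12)) / (0.065/12)
PV = $800.00 × 11.587967
PV = $9,270.37

PV = PMT × (1-(1+r)^(-n))/r = $9,270.37


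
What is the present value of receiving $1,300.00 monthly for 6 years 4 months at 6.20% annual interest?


Present value of an ordinary annuity: PV = PMT × (1 − (1 + r)^(−n)) / r
Monthly rate r = 0.062/12 ≈ 0.00516667, n = 76
PV = $1,300.00 × (1 − (1 + 0.062/12)^(−76)) / (0.062/12)
PV = $1,300.00 × 62.721918
PV = $81,538.49

PV = PMT × (1-(1+r)^(-n))/r = $81,538.49


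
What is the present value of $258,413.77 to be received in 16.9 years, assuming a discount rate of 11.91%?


Present value formula: PV = FV / (1 + r)^t
PV = $258,413.77 / (1 + 0.1191)^16.9
PV = $258,413.77 / 6.697062
PV = $38,586.14

PV = FV / (1 + r)^t = $38,586.14


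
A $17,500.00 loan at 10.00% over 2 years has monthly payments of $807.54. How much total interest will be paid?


Total paid over the life of the loan = PMT × n.
Total paid = $807.54 × 24 = $19,380.96
Total interest = total paid − principal = $19,380.96 − $17,500.00 = $1,880.96

Total interest = (PMT × n) - PV = $1,880.96


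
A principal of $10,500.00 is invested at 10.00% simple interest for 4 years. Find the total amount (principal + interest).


Total amount formula: A = P(1 + rt) = P + P·r·t
Interest: I = P × r × t = $10,500.00 × 0.1 × 4 = $4,200.00
A = P + I = $10,500.00 + $4,200.00 = $14,700.00

A = P + I = P(1 + rt) = $14,700.00


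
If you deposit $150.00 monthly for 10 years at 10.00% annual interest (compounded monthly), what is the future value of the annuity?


Future value of an ordinary annuity: FV = PMT × ((1 + r)^n − 1) / r
Monthly rate r = 0.1/12 ≈ 0.00833333, n = 120
FV = $150.00 × ((1 + 0.1/12)^120 − 1) / (0.1/12)
FV = $150.00 × 204.844979
FV = $30,726.75

FV = PMT × ((1+r)^n - 1)/r = $30,726.75


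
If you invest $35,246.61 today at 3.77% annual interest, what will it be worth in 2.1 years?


Future value formula: FV = PV × (1 + r)^t
FV = $35,246.61 × (1 + 0.0377)^2.1
FV = $35,246.61 × 1.0808136
FV = $38,095.02

FV = PV × (1 + r)^t = $38,095.02


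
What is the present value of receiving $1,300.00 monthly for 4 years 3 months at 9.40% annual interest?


Present value of an ordinary annuity: PV = PMT × (1 − (1 + r)^(−n)) / r
Monthly rate r = 0.094/12 ≈ 0.00783333, n = 51
PV = $1,300.00 × (1 − (1 + 0.094/12)^(−51)) / (0.094/12)
PV = $1,300.00 × 41.910634
PV = $54,483.82

PV = PMT × (1-(1+r)^(-n))/r = $54,483.82


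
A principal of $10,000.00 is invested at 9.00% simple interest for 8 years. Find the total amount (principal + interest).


Total amount formula: A = P(1 + rt) = P + P·r·t
Interest: I = P × r × t = $10,000.00 × 0.09 × 8 = $7,200.00
A = P + I = $10,000.00 + $7,200.00 = $17,200.00

A = P + I = P(1 + rt) = $17,200.00


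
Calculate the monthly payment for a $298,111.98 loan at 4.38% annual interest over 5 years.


Loan payment formula: PMT = PV × r / (1 − (1 + r)^(−n))
Monthly rate r = 0.0438/12 = 0.00365, n = 60 months
Denominator: 1 − (1 + 0.0438/12)^(−60) = 0.1963579
PMT = $298,111.98 × (0.0438/12) / 0.1963579
PMT = $5,541.46 per month

PMT = PV × r / (1-(1+r)^(-n)) = $5,541.46/month


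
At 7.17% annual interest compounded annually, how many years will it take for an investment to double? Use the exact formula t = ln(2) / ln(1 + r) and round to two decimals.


Doubling condition: (1 + r)^t = 2
Take ln of both sides: t × ln(1 + r) = ln(2)
t = ln(2) / ln(1 + r)
t = 0.693147 / 0.069246
t = 10.01

t = ln(2) / ln(1 + r) = 10.01 years


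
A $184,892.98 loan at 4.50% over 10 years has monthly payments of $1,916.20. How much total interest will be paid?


Total paid over the life of the loan = PMT × n.
Total paid = $1,916.20 × 120 = $229,944.00
Total interest = total paid − principal = $229,944.00 − $184,892.98 = $45,051.02

Total interest = (PMT × n) - PV = $45,051.02


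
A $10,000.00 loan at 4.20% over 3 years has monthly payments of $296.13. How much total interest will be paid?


Total paid over the life of the loan = PMT × n.
Total paid = $296.13 × 36 = $10,660.68
Total interest = total paid − principal = $10,660.68 − $10,000.00 = $660.68

Total interest = (PMT × n) - PV = $660.68


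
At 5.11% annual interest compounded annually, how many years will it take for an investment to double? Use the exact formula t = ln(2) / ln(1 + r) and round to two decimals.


Doubling condition: (1 + r)^t = 2
Take ln of both sides: t × ln(1 + r) = ln(2)
t = ln(2) / ln(1 + r)
t = 0.693147 / 0.049837
t = 13.91

t = ln(2) / ln(1 + r) = 13.91 years


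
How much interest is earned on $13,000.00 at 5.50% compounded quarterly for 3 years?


Compound interest earned = final amount − principal.
A = P(1 + r/n)^(nt) = $13,000.00 × (1 + 0.055/4)^(4 × 3) = $15,314.89
Interest = A − P = $15,314.89 − $13,000.00 = $2,314.89

Interest = A - P = $2,314.89


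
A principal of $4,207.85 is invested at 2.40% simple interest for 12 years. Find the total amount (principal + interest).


Total amount formula: A = P(1 + rt) = P + P·r·t
Interest: I = P × r × t = $4,207.85 × 0.024 × 12 = $1,211.86
A = P + I = $4,207.85 + $1,211.86 = $5,419.71

A = P + I = P(1 + rt) = $5,419.71


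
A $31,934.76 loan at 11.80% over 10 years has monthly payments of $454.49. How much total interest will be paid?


Total paid over the life of the loan = PMT × n.
Total paid = $454.49 × 120 = $54,538.80
Total interest = total paid − principal = $54,538.80 − $31,934.76 = $22,604.04

Total interest = (PMT × n) - PV = $22,604.04


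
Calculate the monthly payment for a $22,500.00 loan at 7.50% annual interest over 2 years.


Loan payment formula: PMT = PV × r / (1 − (1 + r)^(−n))
Monthly rate r = 0.075/12 = 0.00625, n = 24 months
Denominator: 1 − (1 + 0.075/12)^(−24) = 0.138890
PMT = $22,500.00 × (0.075/12) / 0.138890
PMT = $1,012.49 per month

PMT = PV × r / (1-(1+r)^(-n)) = $1,012.49/month


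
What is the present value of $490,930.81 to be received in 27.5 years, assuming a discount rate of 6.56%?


Present value formula: PV = FV / (1 + r)^t
PV = $490,930.81 / (1 + 0.0656)^27.5
PV = $490,930.81 / 5.739061
PV = $85,542.01

PV = FV / (1 + r)^t = $85,542.01


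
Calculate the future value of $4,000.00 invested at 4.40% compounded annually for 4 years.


Compound interest formula: A = P(1 + r/n)^(nt)
A = $4,000.00 × (1 + 0.044/1)^(1 × 4)
Growth factor: (1 + 0.044/1)^4 = 1.187960
A = $4,000.00 × 1.187960
A = $4,751.84

A = P(1 + r/n)^(nt) = $4,751.84


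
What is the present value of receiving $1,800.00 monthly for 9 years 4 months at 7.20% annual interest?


Present value of an ordinary annuity: PV = PMT × (1 − (1 + r)^(−n)) / r
Monthly rate r = 0.072/12 = 0.006, n = 112
PV = $1,800.00 × (1 − (1 + 0.072/12)^(−112)) / (0.072/12)
PV = $1,800.00 × 81.381224
PV = $146,486.20

PV = PMT × (1-(1+r)^(-n))/r = $146,486.20


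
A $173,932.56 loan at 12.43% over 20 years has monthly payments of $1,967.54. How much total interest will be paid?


Total paid over the life of the loan = PMT × n.
Total paid = $1,967.54 × 240 = $472,209.60
Total interest = total paid − principal = $472,209.60 − $173,932.56 = $298,277.04

Total interest = (PMT × n) - PV = $298,277.04


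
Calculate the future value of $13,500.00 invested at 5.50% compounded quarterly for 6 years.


Compound interest formula: A = P(1 + r/n)^(nt)
A = $13,500.00 × (1 + 0.055/4)^(4 × 6)
Growth factor: (1 + 0.055/4)^24 = 1.3878445
A = $13,500.00 × 1.3878445
A = $18,735.90

A = P(1 + r/n)^(nt) = $18,735.90


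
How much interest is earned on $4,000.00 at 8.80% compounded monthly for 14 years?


Compound interest earned = final amount − principal.
A = P(1 + r/n)^(nt) = $4,000.00 × (1 + 0.088/12)^(12 × 14) = $13,650.81
Interest = A − P = $13,650.81 − $4,000.00 = $9,650.81

Interest = A - P = $9,650.81


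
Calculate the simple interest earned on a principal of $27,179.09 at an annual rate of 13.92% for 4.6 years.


Simple interest formula: I = P × r × t
I = $27,179.09 × 0.1392 × 4.6
I = $17,403.31

I = P × r × t = $17,403.31


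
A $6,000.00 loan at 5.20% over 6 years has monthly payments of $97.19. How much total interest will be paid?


Total paid over the life of the loan = PMT × n.
Total paid = $97.19 × 72 = $6,997.68
Total interest = total paid − principal = $6,997.68 − $6,000.00 = $997.68

Total interest = (PMT × n) - PV = $997.68


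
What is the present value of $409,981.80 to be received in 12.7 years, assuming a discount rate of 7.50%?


Present value formula: PV = FV / (1 + r)^t
PV = $409,981.80 / (1 + 0.075)^12.7
PV = $409,981.80 / 2.5054601
PV = $163,635.33

PV = FV / (1 + r)^t = $163,635.33


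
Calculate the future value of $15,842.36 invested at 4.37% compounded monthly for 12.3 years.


Compound interest formula: A = P(1 + r/n)^(nt)
A = $15,842.36 × (1 + 0.0437/12)^(12 × 12.3)
Growth factor: (1 + 0.0437/12)^147.6 = 1.710069
A = $15,842.36 × 1.710069
A = $27,091.53

A = P(1 + r/n)^(nt) = $27,091.53


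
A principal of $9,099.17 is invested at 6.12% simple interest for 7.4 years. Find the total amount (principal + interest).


Total amount formula: A = P(1 + rt) = P + P·r·t
Interest: I = P × r × t = $9,099.17 × 0.0612 × 7.4 = $4,120.83
A = P + I = $9,099.17 + $4,120.83 = $13,220.00

A = P + I = P(1 + rt) = $13,220.00


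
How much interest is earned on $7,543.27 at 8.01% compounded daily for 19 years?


Compound interest earned = final amount − principal.
A = P(1 + r/n)^(nt) = $7,543.27 × (1 + 0.0801/365)^(365 × 19) = $34,549.35
Interest = A − P = $34,549.35 − $7,543.27 = $27,006.08

Interest = A - P = $27,006.08


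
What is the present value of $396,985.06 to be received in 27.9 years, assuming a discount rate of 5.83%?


Present value formula: PV = FV / (1 + r)^t
PV = $396,985.06 / (1 + 0.0583)^27.9
PV = $396,985.06 / 4.859431
PV = $81,693.73

PV = FV / (1 + r)^t = $81,693.73


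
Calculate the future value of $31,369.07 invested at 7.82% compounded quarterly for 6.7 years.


Compound interest formula: A = P(1 + r/n)^(nt)
A = $31,369.07 × (1 + 0.0782/4)^(4 × 6.7)
Growth factor: (1 + 0.0782/4)^26.8 = 1.680152
A = $31,369.07 × 1.680152
A = $52,704.81

A = P(1 + r/n)^(nt) = $52,704.81


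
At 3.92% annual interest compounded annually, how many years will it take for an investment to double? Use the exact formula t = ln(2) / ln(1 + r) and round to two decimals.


Doubling condition: (1 + r)^t = 2
Take ln of both sides: t × ln(1 + r) = ln(2)
t = ln(2) / ln(1 + r)
t = 0.693147 / 0.038451
t = 18.03

t = ln(2) / ln(1 + r) = 18.03 years


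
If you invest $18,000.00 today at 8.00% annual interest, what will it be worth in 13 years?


Future value formula: FV = PV × (1 + r)^t
FV = $18,000.00 × (1 + 0.08)^13
FV = $18,000.00 × 2.719624
FV = $48,953.23

FV = PV × (1 + r)^t = $48,953.23


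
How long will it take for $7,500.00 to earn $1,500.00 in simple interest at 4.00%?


Rearrange the simple interest formula for t:
I = P × r × t  ⇒  t = I / (P × r)
t = $1,500.00 / ($7,500.00 × 0.04)
t = 5

t = I/(P×r) = 5 years


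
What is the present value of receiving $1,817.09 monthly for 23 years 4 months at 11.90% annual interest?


Present value of an ordinary annuity: PV = PMT × (1 − (1 + r)^(−n)) / r
Monthly rate r = 0.119/12 ≈ 0.00991667, n = 280
PV = $1,817.09 × (1 − (1 + 0.119/12)^(−280)) / (0.119/12)
PV = $1,817.09 × 94.477024
PV = $171,673.26

PV = PMT × (1-(1+r)^(-n))/r = $171,673.26


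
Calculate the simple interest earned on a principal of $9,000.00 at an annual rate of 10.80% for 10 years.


Simple interest formula: I = P × r × t
I = $9,000.00 × 0.108 × 10
I = $9,720.00

I = P × r × t = $9,720.00


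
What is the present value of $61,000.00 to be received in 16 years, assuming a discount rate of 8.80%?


Present value formula: PV = FV / (1 + r)^t
PV = $61,000.00 / (1 + 0.088)^16
PV = $61,000.00 / 3.855337
PV = $15,822.22

PV = FV / (1 + r)^t = $15,822.22


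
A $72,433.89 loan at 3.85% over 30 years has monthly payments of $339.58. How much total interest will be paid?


Total paid over the life of the loan = PMT × n.
Total paid = $339.58 × 360 = $122,248.80
Total interest = total paid − principal = $122,248.80 − $72,433.89 = $49,814.91

Total interest = (PMT × n) - PV = $49,814.91


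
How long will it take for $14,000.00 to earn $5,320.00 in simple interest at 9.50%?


Rearrange the simple interest formula for t:
I = P × r × t  ⇒  t = I / (P × r)
t = $5,320.00 / ($14,000.00 × 0.095)
t = 4

t = I/(P×r) = 4 years


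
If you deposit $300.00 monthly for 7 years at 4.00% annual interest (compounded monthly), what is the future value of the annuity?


Future value of an ordinary annuity: FV = PMT × ((1 + r)^n − 1) / r
Monthly rate r = 0.04/12 ≈ 0.00333333, n = 84
FV = $300.00 × ((1 + 0.04/12)^84 − 1) / (0.04/12)
FV = $300.00 × 96.754159
FV = $29,026.25

FV = PMT × ((1+r)^n - 1)/r = $29,026.25


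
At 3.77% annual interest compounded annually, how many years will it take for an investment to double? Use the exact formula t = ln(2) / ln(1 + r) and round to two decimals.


Doubling condition: (1 + r)^t = 2
Take ln of both sides: t × ln(1 + r) = ln(2)
t = ln(2) / ln(1 + r)
t = 0.693147 / 0.037007
t = 18.73

t = ln(2) / ln(1 + r) = 18.73 years


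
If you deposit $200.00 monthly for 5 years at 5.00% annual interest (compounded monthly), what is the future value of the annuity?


Future value of an ordinary annuity: FV = PMT × ((1 + r)^n − 1) / r
Monthly rate r = 0.05/12 ≈ 0.00416667, n = 60
FV = $200.00 × ((1 + 0.05/12)^60 − 1) / (0.05/12)
FV = $200.00 × 68.006083
FV = $13,601.22

FV = PMT × ((1+r)^n - 1)/r = $13,601.22


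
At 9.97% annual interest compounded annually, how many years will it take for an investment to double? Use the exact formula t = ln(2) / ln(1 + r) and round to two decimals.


Doubling condition: (1 + r)^t = 2
Take ln of both sides: t × ln(1 + r) = ln(2)
t = ln(2) / ln(1 + r)
t = 0.693147 / 0.095037
t = 7.29

t = ln(2) / ln(1 + r) = 7.29 years


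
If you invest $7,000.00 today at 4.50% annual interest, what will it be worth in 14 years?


Future value formula: FV = PV × (1 + r)^t
FV = $7,000.00 × (1 + 0.045)^14
FV = $7,000.00 × 1.8519449
FV = $12,963.61

FV = PV × (1 + r)^t = $12,963.61


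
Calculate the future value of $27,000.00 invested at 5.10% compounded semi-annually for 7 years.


Compound interest formula: A = P(1 + r/n)^(nt)
A = $27,000.00 × (1 + 0.051/2)^(2 × 7)
Growth factor: (1 + 0.051/2)^14 = 1.422654
A = $27,000.00 × 1.422654
A = $38,411.66

A = P(1 + r/n)^(nt) = $38,411.66


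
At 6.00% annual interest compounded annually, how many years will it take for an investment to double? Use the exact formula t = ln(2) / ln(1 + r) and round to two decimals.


Doubling condition: (1 + r)^t = 2
Take ln of both sides: t × ln(1 + r) = ln(2)
t = ln(2) / ln(1 + r)
t = 0.693147 / 0.058269
t = 11.90

t = ln(2) / ln(1 + r) = 11.90 years


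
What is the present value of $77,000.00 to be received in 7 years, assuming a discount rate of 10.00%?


Present value formula: PV = FV / (1 + r)^t
PV = $77,000.00 / (1 + 0.1)^7
PV = $77,000.00 / 1.948717
PV = $39,513.18

PV = FV / (1 + r)^t = $39,513.18


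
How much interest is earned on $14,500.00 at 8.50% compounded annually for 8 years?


Compound interest earned = final amount − principal.
A = P(1 + r/n)^(nt) = $14,500.00 × (1 + 0.085/1)^(1 × 8) = $27,848.76
Interest = A − P = $27,848.76 − $14,500.00 = $13,348.76

Interest = A - P = $13,348.76


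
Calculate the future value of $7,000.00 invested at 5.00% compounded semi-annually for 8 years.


Compound interest formula: A = P(1 + r/n)^(nt)
A = $7,000.00 × (1 + 0.05/2)^(2 × 8)
Growth factor: (1 + 0.05/2)^16 = 1.484506
A = $7,000.00 × 1.484506
A = $10,391.54

A = P(1 + r/n)^(nt) = $10,391.54


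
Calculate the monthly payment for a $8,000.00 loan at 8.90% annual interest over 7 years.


Loan payment formula: PMT = PV × r / (1 − (1 + r)^(−n))
Monthly rate r = 0.089/12 ≈ 0.00741667, n = 84 months
Denominator: 1 − (1 + 0.089/12)^(−84) = 0.462433
PMT = $8,000.00 × (0.089/12) / 0.462433
PMT = $128.31 per month

PMT = PV × r / (1-(1+r)^(-n)) = $128.31/month


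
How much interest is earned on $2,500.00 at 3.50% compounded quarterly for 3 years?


Compound interest earned = final amount − principal.
A = P(1 + r/n)^(nt) = $2,500.00 × (1 + 0.035/4)^(4 × 3) = $2,775.51
Interest = A − P = $2,775.51 − $2,500.00 = $275.51

Interest = A - P = $275.51


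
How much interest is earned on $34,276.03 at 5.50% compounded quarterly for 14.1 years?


Compound interest earned = final amount − principal.
A = P(1 + r/n)^(nt) = $34,276.03 × (1 + 0.055/4)^(4 × 14.1) = $74,044.26
Interest = A − P = $74,044.26 − $34,276.03 = $39,768.23

Interest = A - P = $39,768.23


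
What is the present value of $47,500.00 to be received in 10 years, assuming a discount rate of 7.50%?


Present value formula: PV = FV / (1 + r)^t
PV = $47,500.00 / (1 + 0.075)^10
PV = $47,500.00 / 2.061032
PV = $23,046.71

PV = FV / (1 + r)^t = $23,046.71


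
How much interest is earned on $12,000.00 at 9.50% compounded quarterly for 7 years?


Compound interest earned = final amount − principal.
A = P(1 + r/n)^(nt) = $12,000.00 × (1 + 0.095/4)^(4 × 7) = $23,153.19
Interest = A − P = $23,153.19 − $12,000.00 = $11,153.19

Interest = A - P = $11,153.19


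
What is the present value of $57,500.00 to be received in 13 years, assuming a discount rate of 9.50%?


Present value formula: PV = FV / (1 + r)^t
PV = $57,500.00 / (1 + 0.095)^13
PV = $57,500.00 / 3.253745
PV = $17,671.94

PV = FV / (1 + r)^t = $17,671.94


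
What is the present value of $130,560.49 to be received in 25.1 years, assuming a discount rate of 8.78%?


Present value formula: PV = FV / (1 + r)^t
PV = $130,560.49 / (1 + 0.0878)^25.1
PV = $130,560.49 / 8.267634
PV = $15,791.76

PV = FV / (1 + r)^t = $15,791.76


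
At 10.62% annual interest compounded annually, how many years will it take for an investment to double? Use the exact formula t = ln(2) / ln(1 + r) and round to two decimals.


Doubling condition: (1 + r)^t = 2
Take ln of both sides: t × ln(1 + r) = ln(2)
t = ln(2) / ln(1 + r)
t = 0.693147 / 0.100931
t = 6.87

t = ln(2) / ln(1 + r) = 6.87 years


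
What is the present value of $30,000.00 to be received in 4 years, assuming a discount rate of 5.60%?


Present value formula: PV = FV / (1 + r)^t
PV = $30,000.00 / (1 + 0.056)^4
PV = $30,000.00 / 1.2435283
PV = $24,124.90

PV = FV / (1 + r)^t = $24,124.90


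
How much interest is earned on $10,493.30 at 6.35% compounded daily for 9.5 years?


Compound interest earned = final amount − principal.
A = P(1 + r/n)^(nt) = $10,493.30 × (1 + 0.0635/365)^(365 × 9.5) = $19,181.27
Interest = A − P = $19,181.27 − $10,493.30 = $8,687.97

Interest = A - P = $8,687.97


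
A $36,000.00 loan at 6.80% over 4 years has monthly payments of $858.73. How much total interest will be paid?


Total paid over the life of the loan = PMT × n.
Total paid = $858.73 × 48 = $41,219.04
Total interest = total paid − principal = $41,219.04 − $36,000.00 = $5,219.04

Total interest = (PMT × n) - PV = $5,219.04


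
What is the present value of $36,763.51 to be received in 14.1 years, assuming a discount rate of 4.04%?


Present value formula: PV = FV / (1 + r)^t
PV = $36,763.51 / (1 + 0.0404)^14.1
PV = $36,763.51 / 1.747933
PV = $21,032.56

PV = FV / (1 + r)^t = $21,032.56


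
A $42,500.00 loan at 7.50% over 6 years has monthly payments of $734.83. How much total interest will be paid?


Total paid over the life of the loan = PMT × n.
Total paid = $734.83 × 72 = $52,907.76
Total interest = total paid − principal = $52,907.76 − $42,500.00 = $10,407.76

Total interest = (PMT × n) - PV = $10,407.76


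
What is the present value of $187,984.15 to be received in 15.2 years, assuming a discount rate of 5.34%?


Present value formula: PV = FV / (1 + r)^t
PV = $187,984.15 / (1 + 0.0534)^15.2
PV = $187,984.15 / 2.2050497
PV = $85,251.66

PV = FV / (1 + r)^t = $85,251.66


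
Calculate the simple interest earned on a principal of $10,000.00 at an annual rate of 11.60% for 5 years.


Simple interest formula: I = P × r × t
I = $10,000.00 × 0.116 × 5
I = $5,800.00

I = P × r × t = $5,800.00


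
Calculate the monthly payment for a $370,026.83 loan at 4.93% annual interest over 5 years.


Loan payment formula: PMT = PV × r / (1 − (1 + r)^(−n))
Monthly rate r = 0.0493/12 ≈ 0.00410833, n = 60 months
Denominator: 1 − (1 + 0.0493/12)^(−60) = 0.218074
PMT = $370,026.83 × (0.0493/12) / 0.218074
PMT = $6,971.00 per month

PMT = PV × r / (1-(1+r)^(-n)) = $6,971.00/month


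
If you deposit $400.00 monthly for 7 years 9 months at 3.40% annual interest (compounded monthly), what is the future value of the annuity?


Future value of an ordinary annuity: FV = PMT × ((1 + r)^n − 1) / r
Monthly rate r = 0.034/12 ≈ 0.00283333, n = 93
FV = $400.00 × ((1 + 0.034/12)^93 − 1) / (0.034/12)
FV = $400.00 × 106.232637
FV = $42,493.05

FV = PMT × ((1+r)^n - 1)/r = $42,493.05


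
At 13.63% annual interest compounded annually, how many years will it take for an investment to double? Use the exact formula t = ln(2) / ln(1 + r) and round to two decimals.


Doubling condition: (1 + r)^t = 2
Take ln of both sides: t × ln(1 + r) = ln(2)
t = ln(2) / ln(1 + r)
t = 0.693147 / 0.127777
t = 5.42

t = ln(2) / ln(1 + r) = 5.42 years


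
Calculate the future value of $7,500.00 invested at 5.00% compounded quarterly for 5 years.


Compound interest formula: A = P(1 + r/n)^(nt)
A = $7,500.00 × (1 + 0.05/4)^(4 × 5)
Growth factor: (1 + 0.05/4)^20 = 1.282037
A = $7,500.00 × 1.282037
A = $9,615.28

A = P(1 + r/n)^(nt) = $9,615.28


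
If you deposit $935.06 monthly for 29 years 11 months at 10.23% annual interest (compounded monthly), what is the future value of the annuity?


Future value of an ordinary annuity: FV = PMT × ((1 + r)^n − 1) / r
Monthly rate r = 0.1023/12 = 0.008525, n = 359
FV = $935.06 × ((1 + 0.1023/12)^359 − 1) / (0.1023/12)
FV = $935.06 × 2353.395132
FV = $2,200,565.65

FV = PMT × ((1+r)^n - 1)/r = $2,200,565.65
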